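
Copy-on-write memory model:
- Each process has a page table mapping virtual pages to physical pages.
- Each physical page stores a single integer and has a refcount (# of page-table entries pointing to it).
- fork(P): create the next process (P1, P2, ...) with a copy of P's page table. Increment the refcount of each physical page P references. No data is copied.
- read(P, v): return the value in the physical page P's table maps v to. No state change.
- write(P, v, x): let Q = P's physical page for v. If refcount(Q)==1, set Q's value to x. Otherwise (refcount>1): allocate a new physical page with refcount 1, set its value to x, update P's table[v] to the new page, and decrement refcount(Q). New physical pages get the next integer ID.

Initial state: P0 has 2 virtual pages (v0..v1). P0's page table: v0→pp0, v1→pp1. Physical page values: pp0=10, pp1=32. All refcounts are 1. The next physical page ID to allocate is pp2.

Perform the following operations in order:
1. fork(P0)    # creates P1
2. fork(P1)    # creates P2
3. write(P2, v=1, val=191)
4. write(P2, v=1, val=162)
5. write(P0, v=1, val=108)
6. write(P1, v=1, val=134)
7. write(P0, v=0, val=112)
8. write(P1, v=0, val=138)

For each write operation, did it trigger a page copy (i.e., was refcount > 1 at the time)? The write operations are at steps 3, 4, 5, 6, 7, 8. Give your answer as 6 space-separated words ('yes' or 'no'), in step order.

Op 1: fork(P0) -> P1. 2 ppages; refcounts: pp0:2 pp1:2
Op 2: fork(P1) -> P2. 2 ppages; refcounts: pp0:3 pp1:3
Op 3: write(P2, v1, 191). refcount(pp1)=3>1 -> COPY to pp2. 3 ppages; refcounts: pp0:3 pp1:2 pp2:1
Op 4: write(P2, v1, 162). refcount(pp2)=1 -> write in place. 3 ppages; refcounts: pp0:3 pp1:2 pp2:1
Op 5: write(P0, v1, 108). refcount(pp1)=2>1 -> COPY to pp3. 4 ppages; refcounts: pp0:3 pp1:1 pp2:1 pp3:1
Op 6: write(P1, v1, 134). refcount(pp1)=1 -> write in place. 4 ppages; refcounts: pp0:3 pp1:1 pp2:1 pp3:1
Op 7: write(P0, v0, 112). refcount(pp0)=3>1 -> COPY to pp4. 5 ppages; refcounts: pp0:2 pp1:1 pp2:1 pp3:1 pp4:1
Op 8: write(P1, v0, 138). refcount(pp0)=2>1 -> COPY to pp5. 6 ppages; refcounts: pp0:1 pp1:1 pp2:1 pp3:1 pp4:1 pp5:1

yes no yes no yes yes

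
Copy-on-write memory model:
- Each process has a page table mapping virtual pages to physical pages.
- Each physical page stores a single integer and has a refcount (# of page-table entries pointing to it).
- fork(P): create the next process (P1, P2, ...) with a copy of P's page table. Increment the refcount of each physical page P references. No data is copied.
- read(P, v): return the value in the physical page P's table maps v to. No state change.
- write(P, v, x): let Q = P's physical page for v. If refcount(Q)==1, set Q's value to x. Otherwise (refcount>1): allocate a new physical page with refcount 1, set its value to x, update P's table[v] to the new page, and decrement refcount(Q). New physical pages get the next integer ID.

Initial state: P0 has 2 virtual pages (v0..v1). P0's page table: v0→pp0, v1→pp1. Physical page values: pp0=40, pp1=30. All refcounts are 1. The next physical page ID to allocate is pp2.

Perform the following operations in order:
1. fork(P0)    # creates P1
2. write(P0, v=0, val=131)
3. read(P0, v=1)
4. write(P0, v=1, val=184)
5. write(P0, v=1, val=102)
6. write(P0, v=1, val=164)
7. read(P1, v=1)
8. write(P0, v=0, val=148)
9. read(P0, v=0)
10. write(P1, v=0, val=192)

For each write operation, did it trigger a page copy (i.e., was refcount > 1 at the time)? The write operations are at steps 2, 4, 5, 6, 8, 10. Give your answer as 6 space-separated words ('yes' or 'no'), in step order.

Op 1: fork(P0) -> P1. 2 ppages; refcounts: pp0:2 pp1:2
Op 2: write(P0, v0, 131). refcount(pp0)=2>1 -> COPY to pp2. 3 ppages; refcounts: pp0:1 pp1:2 pp2:1
Op 3: read(P0, v1) -> 30. No state change.
Op 4: write(P0, v1, 184). refcount(pp1)=2>1 -> COPY to pp3. 4 ppages; refcounts: pp0:1 pp1:1 pp2:1 pp3:1
Op 5: write(P0, v1, 102). refcount(pp3)=1 -> write in place. 4 ppages; refcounts: pp0:1 pp1:1 pp2:1 pp3:1
Op 6: write(P0, v1, 164). refcount(pp3)=1 -> write in place. 4 ppages; refcounts: pp0:1 pp1:1 pp2:1 pp3:1
Op 7: read(P1, v1) -> 30. No state change.
Op 8: write(P0, v0, 148). refcount(pp2)=1 -> write in place. 4 ppages; refcounts: pp0:1 pp1:1 pp2:1 pp3:1
Op 9: read(P0, v0) -> 148. No state change.
Op 10: write(P1, v0, 192). refcount(pp0)=1 -> write in place. 4 ppages; refcounts: pp0:1 pp1:1 pp2:1 pp3:1

yes yes no no no no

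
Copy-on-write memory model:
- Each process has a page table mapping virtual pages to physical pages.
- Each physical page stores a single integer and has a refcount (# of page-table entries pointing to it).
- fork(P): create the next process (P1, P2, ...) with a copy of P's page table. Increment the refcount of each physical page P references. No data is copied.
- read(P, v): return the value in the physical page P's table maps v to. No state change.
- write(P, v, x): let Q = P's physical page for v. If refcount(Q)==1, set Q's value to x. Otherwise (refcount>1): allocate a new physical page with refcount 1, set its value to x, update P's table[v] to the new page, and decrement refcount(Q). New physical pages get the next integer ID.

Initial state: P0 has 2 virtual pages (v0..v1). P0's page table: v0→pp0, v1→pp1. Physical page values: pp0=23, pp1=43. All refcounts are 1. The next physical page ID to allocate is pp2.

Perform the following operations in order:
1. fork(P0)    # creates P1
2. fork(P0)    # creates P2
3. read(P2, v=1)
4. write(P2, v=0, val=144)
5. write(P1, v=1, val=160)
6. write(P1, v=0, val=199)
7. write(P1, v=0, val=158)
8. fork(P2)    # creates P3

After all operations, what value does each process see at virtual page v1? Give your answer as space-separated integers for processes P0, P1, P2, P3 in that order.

Op 1: fork(P0) -> P1. 2 ppages; refcounts: pp0:2 pp1:2
Op 2: fork(P0) -> P2. 2 ppages; refcounts: pp0:3 pp1:3
Op 3: read(P2, v1) -> 43. No state change.
Op 4: write(P2, v0, 144). refcount(pp0)=3>1 -> COPY to pp2. 3 ppages; refcounts: pp0:2 pp1:3 pp2:1
Op 5: write(P1, v1, 160). refcount(pp1)=3>1 -> COPY to pp3. 4 ppages; refcounts: pp0:2 pp1:2 pp2:1 pp3:1
Op 6: write(P1, v0, 199). refcount(pp0)=2>1 -> COPY to pp4. 5 ppages; refcounts: pp0:1 pp1:2 pp2:1 pp3:1 pp4:1
Op 7: write(P1, v0, 158). refcount(pp4)=1 -> write in place. 5 ppages; refcounts: pp0:1 pp1:2 pp2:1 pp3:1 pp4:1
Op 8: fork(P2) -> P3. 5 ppages; refcounts: pp0:1 pp1:3 pp2:2 pp3:1 pp4:1
P0: v1 -> pp1 = 43
P1: v1 -> pp3 = 160
P2: v1 -> pp1 = 43
P3: v1 -> pp1 = 43

Answer: 43 160 43 43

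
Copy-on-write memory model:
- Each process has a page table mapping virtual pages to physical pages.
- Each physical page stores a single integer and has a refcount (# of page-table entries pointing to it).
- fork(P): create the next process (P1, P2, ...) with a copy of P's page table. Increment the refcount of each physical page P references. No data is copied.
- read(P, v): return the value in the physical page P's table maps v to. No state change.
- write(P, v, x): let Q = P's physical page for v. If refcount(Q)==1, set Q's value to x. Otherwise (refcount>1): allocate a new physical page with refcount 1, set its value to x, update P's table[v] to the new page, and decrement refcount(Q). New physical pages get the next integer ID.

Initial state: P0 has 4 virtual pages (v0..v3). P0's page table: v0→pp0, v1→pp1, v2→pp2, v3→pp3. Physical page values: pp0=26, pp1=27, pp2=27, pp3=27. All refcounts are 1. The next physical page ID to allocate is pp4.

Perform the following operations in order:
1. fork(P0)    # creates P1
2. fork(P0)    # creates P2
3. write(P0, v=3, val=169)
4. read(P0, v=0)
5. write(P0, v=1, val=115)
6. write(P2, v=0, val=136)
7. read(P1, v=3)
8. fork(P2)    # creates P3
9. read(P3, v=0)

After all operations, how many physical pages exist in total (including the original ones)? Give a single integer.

Op 1: fork(P0) -> P1. 4 ppages; refcounts: pp0:2 pp1:2 pp2:2 pp3:2
Op 2: fork(P0) -> P2. 4 ppages; refcounts: pp0:3 pp1:3 pp2:3 pp3:3
Op 3: write(P0, v3, 169). refcount(pp3)=3>1 -> COPY to pp4. 5 ppages; refcounts: pp0:3 pp1:3 pp2:3 pp3:2 pp4:1
Op 4: read(P0, v0) -> 26. No state change.
Op 5: write(P0, v1, 115). refcount(pp1)=3>1 -> COPY to pp5. 6 ppages; refcounts: pp0:3 pp1:2 pp2:3 pp3:2 pp4:1 pp5:1
Op 6: write(P2, v0, 136). refcount(pp0)=3>1 -> COPY to pp6. 7 ppages; refcounts: pp0:2 pp1:2 pp2:3 pp3:2 pp4:1 pp5:1 pp6:1
Op 7: read(P1, v3) -> 27. No state change.
Op 8: fork(P2) -> P3. 7 ppages; refcounts: pp0:2 pp1:3 pp2:4 pp3:3 pp4:1 pp5:1 pp6:2
Op 9: read(P3, v0) -> 136. No state change.

Answer: 7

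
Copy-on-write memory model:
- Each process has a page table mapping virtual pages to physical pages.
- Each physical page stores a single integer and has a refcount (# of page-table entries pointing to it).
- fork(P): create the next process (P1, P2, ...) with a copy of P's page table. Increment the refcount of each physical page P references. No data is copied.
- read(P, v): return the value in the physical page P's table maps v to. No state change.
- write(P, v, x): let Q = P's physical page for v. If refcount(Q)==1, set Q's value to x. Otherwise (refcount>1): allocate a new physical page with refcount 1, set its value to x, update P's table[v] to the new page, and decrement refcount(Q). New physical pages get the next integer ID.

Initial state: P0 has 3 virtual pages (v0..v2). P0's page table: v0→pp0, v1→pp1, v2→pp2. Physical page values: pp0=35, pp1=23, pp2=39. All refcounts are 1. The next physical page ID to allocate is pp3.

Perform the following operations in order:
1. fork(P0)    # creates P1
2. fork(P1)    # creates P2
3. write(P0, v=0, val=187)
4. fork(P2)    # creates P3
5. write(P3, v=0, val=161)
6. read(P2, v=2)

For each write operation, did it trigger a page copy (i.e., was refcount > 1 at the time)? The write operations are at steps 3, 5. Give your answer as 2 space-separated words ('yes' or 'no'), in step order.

Op 1: fork(P0) -> P1. 3 ppages; refcounts: pp0:2 pp1:2 pp2:2
Op 2: fork(P1) -> P2. 3 ppages; refcounts: pp0:3 pp1:3 pp2:3
Op 3: write(P0, v0, 187). refcount(pp0)=3>1 -> COPY to pp3. 4 ppages; refcounts: pp0:2 pp1:3 pp2:3 pp3:1
Op 4: fork(P2) -> P3. 4 ppages; refcounts: pp0:3 pp1:4 pp2:4 pp3:1
Op 5: write(P3, v0, 161). refcount(pp0)=3>1 -> COPY to pp4. 5 ppages; refcounts: pp0:2 pp1:4 pp2:4 pp3:1 pp4:1
Op 6: read(P2, v2) -> 39. No state change.

yes yes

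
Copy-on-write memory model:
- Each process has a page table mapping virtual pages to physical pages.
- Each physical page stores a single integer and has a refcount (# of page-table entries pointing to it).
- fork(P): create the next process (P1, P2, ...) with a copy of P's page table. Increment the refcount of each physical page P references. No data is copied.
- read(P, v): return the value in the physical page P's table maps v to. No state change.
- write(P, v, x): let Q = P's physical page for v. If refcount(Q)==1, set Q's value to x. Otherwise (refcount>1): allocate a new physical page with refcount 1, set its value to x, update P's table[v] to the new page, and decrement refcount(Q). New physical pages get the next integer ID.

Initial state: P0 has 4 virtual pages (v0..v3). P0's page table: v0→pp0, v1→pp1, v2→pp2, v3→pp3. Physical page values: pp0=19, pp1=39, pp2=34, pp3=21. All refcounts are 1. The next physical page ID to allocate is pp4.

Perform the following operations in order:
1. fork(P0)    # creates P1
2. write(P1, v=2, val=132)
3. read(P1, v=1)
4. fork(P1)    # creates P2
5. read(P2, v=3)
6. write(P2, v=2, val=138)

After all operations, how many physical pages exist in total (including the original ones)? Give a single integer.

Op 1: fork(P0) -> P1. 4 ppages; refcounts: pp0:2 pp1:2 pp2:2 pp3:2
Op 2: write(P1, v2, 132). refcount(pp2)=2>1 -> COPY to pp4. 5 ppages; refcounts: pp0:2 pp1:2 pp2:1 pp3:2 pp4:1
Op 3: read(P1, v1) -> 39. No state change.
Op 4: fork(P1) -> P2. 5 ppages; refcounts: pp0:3 pp1:3 pp2:1 pp3:3 pp4:2
Op 5: read(P2, v3) -> 21. No state change.
Op 6: write(P2, v2, 138). refcount(pp4)=2>1 -> COPY to pp5. 6 ppages; refcounts: pp0:3 pp1:3 pp2:1 pp3:3 pp4:1 pp5:1

Answer: 6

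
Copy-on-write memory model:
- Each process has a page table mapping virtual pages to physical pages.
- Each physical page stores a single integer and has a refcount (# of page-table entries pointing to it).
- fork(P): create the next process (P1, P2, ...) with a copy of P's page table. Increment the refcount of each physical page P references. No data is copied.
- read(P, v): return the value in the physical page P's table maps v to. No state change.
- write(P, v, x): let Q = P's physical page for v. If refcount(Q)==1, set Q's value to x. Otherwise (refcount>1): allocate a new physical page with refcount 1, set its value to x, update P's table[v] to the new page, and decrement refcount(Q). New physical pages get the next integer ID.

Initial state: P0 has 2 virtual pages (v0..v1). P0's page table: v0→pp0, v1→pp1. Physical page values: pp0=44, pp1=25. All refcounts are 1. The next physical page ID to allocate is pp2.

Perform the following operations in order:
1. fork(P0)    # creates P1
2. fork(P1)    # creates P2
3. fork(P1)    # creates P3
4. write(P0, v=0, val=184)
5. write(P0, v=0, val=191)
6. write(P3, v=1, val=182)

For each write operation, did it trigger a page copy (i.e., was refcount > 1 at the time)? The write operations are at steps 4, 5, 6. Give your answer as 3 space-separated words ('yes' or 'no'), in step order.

Op 1: fork(P0) -> P1. 2 ppages; refcounts: pp0:2 pp1:2
Op 2: fork(P1) -> P2. 2 ppages; refcounts: pp0:3 pp1:3
Op 3: fork(P1) -> P3. 2 ppages; refcounts: pp0:4 pp1:4
Op 4: write(P0, v0, 184). refcount(pp0)=4>1 -> COPY to pp2. 3 ppages; refcounts: pp0:3 pp1:4 pp2:1
Op 5: write(P0, v0, 191). refcount(pp2)=1 -> write in place. 3 ppages; refcounts: pp0:3 pp1:4 pp2:1
Op 6: write(P3, v1, 182). refcount(pp1)=4>1 -> COPY to pp3. 4 ppages; refcounts: pp0:3 pp1:3 pp2:1 pp3:1

yes no yes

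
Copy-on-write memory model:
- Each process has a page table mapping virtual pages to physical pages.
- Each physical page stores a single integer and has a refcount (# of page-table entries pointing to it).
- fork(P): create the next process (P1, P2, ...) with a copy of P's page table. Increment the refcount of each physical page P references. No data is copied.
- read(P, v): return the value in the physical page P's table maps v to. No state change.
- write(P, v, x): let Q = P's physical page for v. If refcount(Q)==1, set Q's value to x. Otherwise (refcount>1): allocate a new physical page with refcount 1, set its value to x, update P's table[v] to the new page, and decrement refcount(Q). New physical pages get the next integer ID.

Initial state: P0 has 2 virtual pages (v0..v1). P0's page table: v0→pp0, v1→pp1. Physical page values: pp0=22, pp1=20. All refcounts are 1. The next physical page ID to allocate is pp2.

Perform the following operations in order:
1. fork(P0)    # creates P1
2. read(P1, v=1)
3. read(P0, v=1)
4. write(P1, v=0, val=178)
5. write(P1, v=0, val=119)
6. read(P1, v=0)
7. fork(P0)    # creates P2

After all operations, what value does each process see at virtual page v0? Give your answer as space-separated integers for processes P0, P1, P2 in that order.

Op 1: fork(P0) -> P1. 2 ppages; refcounts: pp0:2 pp1:2
Op 2: read(P1, v1) -> 20. No state change.
Op 3: read(P0, v1) -> 20. No state change.
Op 4: write(P1, v0, 178). refcount(pp0)=2>1 -> COPY to pp2. 3 ppages; refcounts: pp0:1 pp1:2 pp2:1
Op 5: write(P1, v0, 119). refcount(pp2)=1 -> write in place. 3 ppages; refcounts: pp0:1 pp1:2 pp2:1
Op 6: read(P1, v0) -> 119. No state change.
Op 7: fork(P0) -> P2. 3 ppages; refcounts: pp0:2 pp1:3 pp2:1
P0: v0 -> pp0 = 22
P1: v0 -> pp2 = 119
P2: v0 -> pp0 = 22

Answer: 22 119 22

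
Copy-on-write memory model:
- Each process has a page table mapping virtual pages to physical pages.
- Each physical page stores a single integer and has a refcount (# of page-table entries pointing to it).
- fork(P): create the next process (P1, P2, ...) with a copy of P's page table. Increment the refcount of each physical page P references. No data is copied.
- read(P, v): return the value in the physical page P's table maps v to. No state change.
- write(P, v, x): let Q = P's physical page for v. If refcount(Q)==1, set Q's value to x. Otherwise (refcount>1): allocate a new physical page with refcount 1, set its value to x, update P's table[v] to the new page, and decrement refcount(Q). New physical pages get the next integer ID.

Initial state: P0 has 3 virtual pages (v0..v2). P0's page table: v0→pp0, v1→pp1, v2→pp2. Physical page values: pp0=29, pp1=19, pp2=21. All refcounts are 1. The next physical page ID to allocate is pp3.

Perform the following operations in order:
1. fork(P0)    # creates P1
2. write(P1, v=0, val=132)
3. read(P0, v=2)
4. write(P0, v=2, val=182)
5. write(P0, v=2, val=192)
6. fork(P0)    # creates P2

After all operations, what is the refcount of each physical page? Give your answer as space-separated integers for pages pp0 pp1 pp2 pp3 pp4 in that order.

Answer: 2 3 1 1 2

Derivation:
Op 1: fork(P0) -> P1. 3 ppages; refcounts: pp0:2 pp1:2 pp2:2
Op 2: write(P1, v0, 132). refcount(pp0)=2>1 -> COPY to pp3. 4 ppages; refcounts: pp0:1 pp1:2 pp2:2 pp3:1
Op 3: read(P0, v2) -> 21. No state change.
Op 4: write(P0, v2, 182). refcount(pp2)=2>1 -> COPY to pp4. 5 ppages; refcounts: pp0:1 pp1:2 pp2:1 pp3:1 pp4:1
Op 5: write(P0, v2, 192). refcount(pp4)=1 -> write in place. 5 ppages; refcounts: pp0:1 pp1:2 pp2:1 pp3:1 pp4:1
Op 6: fork(P0) -> P2. 5 ppages; refcounts: pp0:2 pp1:3 pp2:1 pp3:1 pp4:2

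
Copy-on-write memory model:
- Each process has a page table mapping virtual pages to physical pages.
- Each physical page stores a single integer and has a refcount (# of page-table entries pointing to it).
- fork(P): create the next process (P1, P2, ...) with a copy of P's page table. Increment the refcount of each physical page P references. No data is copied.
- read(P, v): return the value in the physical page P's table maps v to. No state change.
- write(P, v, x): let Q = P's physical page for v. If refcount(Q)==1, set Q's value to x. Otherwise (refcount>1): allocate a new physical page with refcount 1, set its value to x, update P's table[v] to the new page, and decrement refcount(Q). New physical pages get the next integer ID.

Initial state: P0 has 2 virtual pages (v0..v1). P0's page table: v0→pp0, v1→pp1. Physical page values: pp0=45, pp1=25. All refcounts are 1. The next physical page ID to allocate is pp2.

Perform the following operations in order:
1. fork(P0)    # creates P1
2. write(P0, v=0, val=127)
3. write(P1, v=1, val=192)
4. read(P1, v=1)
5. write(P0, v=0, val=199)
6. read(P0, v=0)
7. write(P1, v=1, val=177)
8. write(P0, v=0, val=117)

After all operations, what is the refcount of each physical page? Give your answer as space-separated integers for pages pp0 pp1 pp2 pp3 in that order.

Answer: 1 1 1 1

Derivation:
Op 1: fork(P0) -> P1. 2 ppages; refcounts: pp0:2 pp1:2
Op 2: write(P0, v0, 127). refcount(pp0)=2>1 -> COPY to pp2. 3 ppages; refcounts: pp0:1 pp1:2 pp2:1
Op 3: write(P1, v1, 192). refcount(pp1)=2>1 -> COPY to pp3. 4 ppages; refcounts: pp0:1 pp1:1 pp2:1 pp3:1
Op 4: read(P1, v1) -> 192. No state change.
Op 5: write(P0, v0, 199). refcount(pp2)=1 -> write in place. 4 ppages; refcounts: pp0:1 pp1:1 pp2:1 pp3:1
Op 6: read(P0, v0) -> 199. No state change.
Op 7: write(P1, v1, 177). refcount(pp3)=1 -> write in place. 4 ppages; refcounts: pp0:1 pp1:1 pp2:1 pp3:1
Op 8: write(P0, v0, 117). refcount(pp2)=1 -> write in place. 4 ppages; refcounts: pp0:1 pp1:1 pp2:1 pp3:1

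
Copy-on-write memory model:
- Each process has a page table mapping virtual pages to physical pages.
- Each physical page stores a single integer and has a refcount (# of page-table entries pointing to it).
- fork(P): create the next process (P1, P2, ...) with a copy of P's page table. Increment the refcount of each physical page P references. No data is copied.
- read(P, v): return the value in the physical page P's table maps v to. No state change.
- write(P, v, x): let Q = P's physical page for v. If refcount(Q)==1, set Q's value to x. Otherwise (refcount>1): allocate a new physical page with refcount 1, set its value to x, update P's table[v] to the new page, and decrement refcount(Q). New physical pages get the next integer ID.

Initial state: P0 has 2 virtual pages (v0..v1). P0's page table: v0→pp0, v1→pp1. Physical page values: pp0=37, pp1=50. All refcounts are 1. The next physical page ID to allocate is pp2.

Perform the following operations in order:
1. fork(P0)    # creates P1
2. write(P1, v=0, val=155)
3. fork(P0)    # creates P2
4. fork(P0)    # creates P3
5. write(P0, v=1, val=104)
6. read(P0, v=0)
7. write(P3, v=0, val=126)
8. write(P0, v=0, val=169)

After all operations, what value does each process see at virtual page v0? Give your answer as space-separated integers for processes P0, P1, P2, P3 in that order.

Op 1: fork(P0) -> P1. 2 ppages; refcounts: pp0:2 pp1:2
Op 2: write(P1, v0, 155). refcount(pp0)=2>1 -> COPY to pp2. 3 ppages; refcounts: pp0:1 pp1:2 pp2:1
Op 3: fork(P0) -> P2. 3 ppages; refcounts: pp0:2 pp1:3 pp2:1
Op 4: fork(P0) -> P3. 3 ppages; refcounts: pp0:3 pp1:4 pp2:1
Op 5: write(P0, v1, 104). refcount(pp1)=4>1 -> COPY to pp3. 4 ppages; refcounts: pp0:3 pp1:3 pp2:1 pp3:1
Op 6: read(P0, v0) -> 37. No state change.
Op 7: write(P3, v0, 126). refcount(pp0)=3>1 -> COPY to pp4. 5 ppages; refcounts: pp0:2 pp1:3 pp2:1 pp3:1 pp4:1
Op 8: write(P0, v0, 169). refcount(pp0)=2>1 -> COPY to pp5. 6 ppages; refcounts: pp0:1 pp1:3 pp2:1 pp3:1 pp4:1 pp5:1
P0: v0 -> pp5 = 169
P1: v0 -> pp2 = 155
P2: v0 -> pp0 = 37
P3: v0 -> pp4 = 126

Answer: 169 155 37 126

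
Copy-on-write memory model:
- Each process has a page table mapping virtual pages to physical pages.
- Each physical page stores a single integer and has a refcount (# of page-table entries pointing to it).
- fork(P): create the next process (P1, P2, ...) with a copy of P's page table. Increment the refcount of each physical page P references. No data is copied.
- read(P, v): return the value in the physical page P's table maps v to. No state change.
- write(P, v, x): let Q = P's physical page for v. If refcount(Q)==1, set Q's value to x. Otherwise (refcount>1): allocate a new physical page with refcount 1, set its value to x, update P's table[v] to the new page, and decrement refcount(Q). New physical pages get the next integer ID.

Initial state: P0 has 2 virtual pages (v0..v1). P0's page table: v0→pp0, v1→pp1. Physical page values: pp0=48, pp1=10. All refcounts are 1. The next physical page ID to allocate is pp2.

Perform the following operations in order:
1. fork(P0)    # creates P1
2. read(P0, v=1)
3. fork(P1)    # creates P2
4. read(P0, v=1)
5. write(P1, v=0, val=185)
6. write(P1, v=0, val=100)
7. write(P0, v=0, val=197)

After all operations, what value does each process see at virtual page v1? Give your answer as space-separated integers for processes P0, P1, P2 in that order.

Answer: 10 10 10

Derivation:
Op 1: fork(P0) -> P1. 2 ppages; refcounts: pp0:2 pp1:2
Op 2: read(P0, v1) -> 10. No state change.
Op 3: fork(P1) -> P2. 2 ppages; refcounts: pp0:3 pp1:3
Op 4: read(P0, v1) -> 10. No state change.
Op 5: write(P1, v0, 185). refcount(pp0)=3>1 -> COPY to pp2. 3 ppages; refcounts: pp0:2 pp1:3 pp2:1
Op 6: write(P1, v0, 100). refcount(pp2)=1 -> write in place. 3 ppages; refcounts: pp0:2 pp1:3 pp2:1
Op 7: write(P0, v0, 197). refcount(pp0)=2>1 -> COPY to pp3. 4 ppages; refcounts: pp0:1 pp1:3 pp2:1 pp3:1
P0: v1 -> pp1 = 10
P1: v1 -> pp1 = 10
P2: v1 -> pp1 = 10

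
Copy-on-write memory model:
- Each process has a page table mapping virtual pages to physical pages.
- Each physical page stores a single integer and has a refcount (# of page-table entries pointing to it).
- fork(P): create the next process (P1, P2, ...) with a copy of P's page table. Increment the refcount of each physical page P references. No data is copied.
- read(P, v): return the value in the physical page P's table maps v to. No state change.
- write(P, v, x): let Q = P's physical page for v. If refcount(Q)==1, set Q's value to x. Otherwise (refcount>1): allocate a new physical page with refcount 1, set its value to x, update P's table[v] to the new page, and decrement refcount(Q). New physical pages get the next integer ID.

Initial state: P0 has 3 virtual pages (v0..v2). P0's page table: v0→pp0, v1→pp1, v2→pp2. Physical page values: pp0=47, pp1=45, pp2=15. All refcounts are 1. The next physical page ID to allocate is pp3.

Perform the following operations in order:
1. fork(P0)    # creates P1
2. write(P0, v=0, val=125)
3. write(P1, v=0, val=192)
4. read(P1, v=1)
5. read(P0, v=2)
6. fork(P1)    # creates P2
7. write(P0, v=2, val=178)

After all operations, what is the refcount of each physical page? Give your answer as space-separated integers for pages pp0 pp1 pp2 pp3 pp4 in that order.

Op 1: fork(P0) -> P1. 3 ppages; refcounts: pp0:2 pp1:2 pp2:2
Op 2: write(P0, v0, 125). refcount(pp0)=2>1 -> COPY to pp3. 4 ppages; refcounts: pp0:1 pp1:2 pp2:2 pp3:1
Op 3: write(P1, v0, 192). refcount(pp0)=1 -> write in place. 4 ppages; refcounts: pp0:1 pp1:2 pp2:2 pp3:1
Op 4: read(P1, v1) -> 45. No state change.
Op 5: read(P0, v2) -> 15. No state change.
Op 6: fork(P1) -> P2. 4 ppages; refcounts: pp0:2 pp1:3 pp2:3 pp3:1
Op 7: write(P0, v2, 178). refcount(pp2)=3>1 -> COPY to pp4. 5 ppages; refcounts: pp0:2 pp1:3 pp2:2 pp3:1 pp4:1

Answer: 2 3 2 1 1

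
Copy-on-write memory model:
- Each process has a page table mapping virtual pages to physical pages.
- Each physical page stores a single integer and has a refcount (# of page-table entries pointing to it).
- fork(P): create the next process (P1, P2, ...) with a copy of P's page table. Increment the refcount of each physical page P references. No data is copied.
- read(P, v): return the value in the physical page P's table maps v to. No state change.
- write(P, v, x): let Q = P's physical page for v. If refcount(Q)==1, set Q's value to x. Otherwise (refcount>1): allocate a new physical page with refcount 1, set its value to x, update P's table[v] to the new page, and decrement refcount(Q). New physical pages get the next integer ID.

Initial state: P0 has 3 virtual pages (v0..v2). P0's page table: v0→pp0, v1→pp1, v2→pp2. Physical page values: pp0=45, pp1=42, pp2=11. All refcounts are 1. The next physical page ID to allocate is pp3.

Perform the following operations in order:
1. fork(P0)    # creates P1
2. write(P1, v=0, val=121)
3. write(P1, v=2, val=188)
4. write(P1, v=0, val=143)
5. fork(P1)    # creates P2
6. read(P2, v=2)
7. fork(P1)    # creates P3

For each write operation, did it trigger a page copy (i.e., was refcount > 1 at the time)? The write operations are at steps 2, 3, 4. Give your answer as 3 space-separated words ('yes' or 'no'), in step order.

Op 1: fork(P0) -> P1. 3 ppages; refcounts: pp0:2 pp1:2 pp2:2
Op 2: write(P1, v0, 121). refcount(pp0)=2>1 -> COPY to pp3. 4 ppages; refcounts: pp0:1 pp1:2 pp2:2 pp3:1
Op 3: write(P1, v2, 188). refcount(pp2)=2>1 -> COPY to pp4. 5 ppages; refcounts: pp0:1 pp1:2 pp2:1 pp3:1 pp4:1
Op 4: write(P1, v0, 143). refcount(pp3)=1 -> write in place. 5 ppages; refcounts: pp0:1 pp1:2 pp2:1 pp3:1 pp4:1
Op 5: fork(P1) -> P2. 5 ppages; refcounts: pp0:1 pp1:3 pp2:1 pp3:2 pp4:2
Op 6: read(P2, v2) -> 188. No state change.
Op 7: fork(P1) -> P3. 5 ppages; refcounts: pp0:1 pp1:4 pp2:1 pp3:3 pp4:3

yes yes no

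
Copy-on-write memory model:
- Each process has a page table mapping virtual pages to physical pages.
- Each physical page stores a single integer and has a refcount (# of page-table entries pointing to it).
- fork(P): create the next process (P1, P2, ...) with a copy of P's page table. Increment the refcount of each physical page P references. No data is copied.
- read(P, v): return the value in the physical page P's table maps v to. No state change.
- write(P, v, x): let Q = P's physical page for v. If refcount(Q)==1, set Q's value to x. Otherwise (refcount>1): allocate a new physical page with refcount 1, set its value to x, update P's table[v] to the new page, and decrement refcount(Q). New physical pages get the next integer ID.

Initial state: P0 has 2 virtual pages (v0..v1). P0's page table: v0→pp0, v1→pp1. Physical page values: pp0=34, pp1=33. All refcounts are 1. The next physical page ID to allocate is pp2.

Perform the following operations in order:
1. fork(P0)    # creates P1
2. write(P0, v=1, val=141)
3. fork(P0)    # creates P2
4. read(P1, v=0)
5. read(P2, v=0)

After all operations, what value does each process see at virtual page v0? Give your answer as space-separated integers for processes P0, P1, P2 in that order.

Answer: 34 34 34

Derivation:
Op 1: fork(P0) -> P1. 2 ppages; refcounts: pp0:2 pp1:2
Op 2: write(P0, v1, 141). refcount(pp1)=2>1 -> COPY to pp2. 3 ppages; refcounts: pp0:2 pp1:1 pp2:1
Op 3: fork(P0) -> P2. 3 ppages; refcounts: pp0:3 pp1:1 pp2:2
Op 4: read(P1, v0) -> 34. No state change.
Op 5: read(P2, v0) -> 34. No state change.
P0: v0 -> pp0 = 34
P1: v0 -> pp0 = 34
P2: v0 -> pp0 = 34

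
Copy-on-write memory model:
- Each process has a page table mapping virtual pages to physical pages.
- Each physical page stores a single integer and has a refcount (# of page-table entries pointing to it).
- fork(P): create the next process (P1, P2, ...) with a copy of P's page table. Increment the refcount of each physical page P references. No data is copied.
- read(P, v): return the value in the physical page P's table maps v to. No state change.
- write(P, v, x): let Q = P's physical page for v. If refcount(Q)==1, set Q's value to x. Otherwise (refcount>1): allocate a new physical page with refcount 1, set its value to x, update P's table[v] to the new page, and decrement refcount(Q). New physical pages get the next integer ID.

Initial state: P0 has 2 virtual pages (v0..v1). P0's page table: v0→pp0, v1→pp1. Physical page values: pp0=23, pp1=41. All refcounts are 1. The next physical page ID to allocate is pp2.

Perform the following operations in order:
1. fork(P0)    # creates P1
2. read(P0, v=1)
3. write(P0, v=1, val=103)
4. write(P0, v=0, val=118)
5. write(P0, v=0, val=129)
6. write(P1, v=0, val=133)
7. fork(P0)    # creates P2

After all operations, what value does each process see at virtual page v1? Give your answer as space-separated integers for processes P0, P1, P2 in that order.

Answer: 103 41 103

Derivation:
Op 1: fork(P0) -> P1. 2 ppages; refcounts: pp0:2 pp1:2
Op 2: read(P0, v1) -> 41. No state change.
Op 3: write(P0, v1, 103). refcount(pp1)=2>1 -> COPY to pp2. 3 ppages; refcounts: pp0:2 pp1:1 pp2:1
Op 4: write(P0, v0, 118). refcount(pp0)=2>1 -> COPY to pp3. 4 ppages; refcounts: pp0:1 pp1:1 pp2:1 pp3:1
Op 5: write(P0, v0, 129). refcount(pp3)=1 -> write in place. 4 ppages; refcounts: pp0:1 pp1:1 pp2:1 pp3:1
Op 6: write(P1, v0, 133). refcount(pp0)=1 -> write in place. 4 ppages; refcounts: pp0:1 pp1:1 pp2:1 pp3:1
Op 7: fork(P0) -> P2. 4 ppages; refcounts: pp0:1 pp1:1 pp2:2 pp3:2
P0: v1 -> pp2 = 103
P1: v1 -> pp1 = 41
P2: v1 -> pp2 = 103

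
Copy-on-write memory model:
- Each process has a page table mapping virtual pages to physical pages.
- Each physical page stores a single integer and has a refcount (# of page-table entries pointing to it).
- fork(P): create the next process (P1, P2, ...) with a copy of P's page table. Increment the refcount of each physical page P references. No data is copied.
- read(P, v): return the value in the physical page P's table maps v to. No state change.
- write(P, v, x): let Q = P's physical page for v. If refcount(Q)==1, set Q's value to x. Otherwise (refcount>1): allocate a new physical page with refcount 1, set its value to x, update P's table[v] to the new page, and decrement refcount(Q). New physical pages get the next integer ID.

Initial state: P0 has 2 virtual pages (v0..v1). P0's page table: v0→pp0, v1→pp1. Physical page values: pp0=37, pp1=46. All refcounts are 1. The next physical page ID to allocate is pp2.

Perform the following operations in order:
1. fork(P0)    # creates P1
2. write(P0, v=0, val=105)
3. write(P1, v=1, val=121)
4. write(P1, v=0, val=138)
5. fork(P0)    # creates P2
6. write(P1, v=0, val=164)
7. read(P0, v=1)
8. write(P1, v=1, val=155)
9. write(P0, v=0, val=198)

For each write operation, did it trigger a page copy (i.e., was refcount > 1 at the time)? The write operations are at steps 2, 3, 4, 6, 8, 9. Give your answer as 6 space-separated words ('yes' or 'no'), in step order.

Op 1: fork(P0) -> P1. 2 ppages; refcounts: pp0:2 pp1:2
Op 2: write(P0, v0, 105). refcount(pp0)=2>1 -> COPY to pp2. 3 ppages; refcounts: pp0:1 pp1:2 pp2:1
Op 3: write(P1, v1, 121). refcount(pp1)=2>1 -> COPY to pp3. 4 ppages; refcounts: pp0:1 pp1:1 pp2:1 pp3:1
Op 4: write(P1, v0, 138). refcount(pp0)=1 -> write in place. 4 ppages; refcounts: pp0:1 pp1:1 pp2:1 pp3:1
Op 5: fork(P0) -> P2. 4 ppages; refcounts: pp0:1 pp1:2 pp2:2 pp3:1
Op 6: write(P1, v0, 164). refcount(pp0)=1 -> write in place. 4 ppages; refcounts: pp0:1 pp1:2 pp2:2 pp3:1
Op 7: read(P0, v1) -> 46. No state change.
Op 8: write(P1, v1, 155). refcount(pp3)=1 -> write in place. 4 ppages; refcounts: pp0:1 pp1:2 pp2:2 pp3:1
Op 9: write(P0, v0, 198). refcount(pp2)=2>1 -> COPY to pp4. 5 ppages; refcounts: pp0:1 pp1:2 pp2:1 pp3:1 pp4:1

yes yes no no no yes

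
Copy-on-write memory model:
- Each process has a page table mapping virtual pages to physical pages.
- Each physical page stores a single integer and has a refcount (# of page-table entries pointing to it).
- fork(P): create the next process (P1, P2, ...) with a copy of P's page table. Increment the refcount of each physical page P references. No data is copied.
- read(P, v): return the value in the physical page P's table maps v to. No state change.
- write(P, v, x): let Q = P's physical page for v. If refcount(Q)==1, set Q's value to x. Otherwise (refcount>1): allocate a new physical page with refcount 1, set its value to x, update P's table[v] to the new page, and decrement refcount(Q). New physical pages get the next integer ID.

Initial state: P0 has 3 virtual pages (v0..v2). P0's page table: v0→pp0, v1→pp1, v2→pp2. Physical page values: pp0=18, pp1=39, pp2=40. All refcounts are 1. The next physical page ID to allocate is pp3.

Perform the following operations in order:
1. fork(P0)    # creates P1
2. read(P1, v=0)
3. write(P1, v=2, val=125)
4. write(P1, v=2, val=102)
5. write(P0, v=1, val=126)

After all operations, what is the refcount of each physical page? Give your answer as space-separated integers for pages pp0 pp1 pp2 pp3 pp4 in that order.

Answer: 2 1 1 1 1

Derivation:
Op 1: fork(P0) -> P1. 3 ppages; refcounts: pp0:2 pp1:2 pp2:2
Op 2: read(P1, v0) -> 18. No state change.
Op 3: write(P1, v2, 125). refcount(pp2)=2>1 -> COPY to pp3. 4 ppages; refcounts: pp0:2 pp1:2 pp2:1 pp3:1
Op 4: write(P1, v2, 102). refcount(pp3)=1 -> write in place. 4 ppages; refcounts: pp0:2 pp1:2 pp2:1 pp3:1
Op 5: write(P0, v1, 126). refcount(pp1)=2>1 -> COPY to pp4. 5 ppages; refcounts: pp0:2 pp1:1 pp2:1 pp3:1 pp4:1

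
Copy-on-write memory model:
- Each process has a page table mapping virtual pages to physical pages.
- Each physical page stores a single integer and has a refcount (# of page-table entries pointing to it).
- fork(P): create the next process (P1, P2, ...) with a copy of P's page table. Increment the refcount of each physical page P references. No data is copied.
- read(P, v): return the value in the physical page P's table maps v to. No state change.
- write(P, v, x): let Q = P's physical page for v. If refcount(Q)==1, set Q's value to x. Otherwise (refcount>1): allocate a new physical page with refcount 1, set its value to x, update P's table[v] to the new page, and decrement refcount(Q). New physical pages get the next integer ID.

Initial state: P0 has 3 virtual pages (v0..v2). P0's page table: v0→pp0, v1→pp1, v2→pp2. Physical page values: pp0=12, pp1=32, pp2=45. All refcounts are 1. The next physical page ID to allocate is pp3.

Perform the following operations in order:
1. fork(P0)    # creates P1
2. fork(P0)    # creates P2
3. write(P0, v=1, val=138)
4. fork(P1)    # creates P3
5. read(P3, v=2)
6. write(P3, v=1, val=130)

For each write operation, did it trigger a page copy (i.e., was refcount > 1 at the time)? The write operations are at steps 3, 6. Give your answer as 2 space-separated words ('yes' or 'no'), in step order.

Op 1: fork(P0) -> P1. 3 ppages; refcounts: pp0:2 pp1:2 pp2:2
Op 2: fork(P0) -> P2. 3 ppages; refcounts: pp0:3 pp1:3 pp2:3
Op 3: write(P0, v1, 138). refcount(pp1)=3>1 -> COPY to pp3. 4 ppages; refcounts: pp0:3 pp1:2 pp2:3 pp3:1
Op 4: fork(P1) -> P3. 4 ppages; refcounts: pp0:4 pp1:3 pp2:4 pp3:1
Op 5: read(P3, v2) -> 45. No state change.
Op 6: write(P3, v1, 130). refcount(pp1)=3>1 -> COPY to pp4. 5 ppages; refcounts: pp0:4 pp1:2 pp2:4 pp3:1 pp4:1

yes yes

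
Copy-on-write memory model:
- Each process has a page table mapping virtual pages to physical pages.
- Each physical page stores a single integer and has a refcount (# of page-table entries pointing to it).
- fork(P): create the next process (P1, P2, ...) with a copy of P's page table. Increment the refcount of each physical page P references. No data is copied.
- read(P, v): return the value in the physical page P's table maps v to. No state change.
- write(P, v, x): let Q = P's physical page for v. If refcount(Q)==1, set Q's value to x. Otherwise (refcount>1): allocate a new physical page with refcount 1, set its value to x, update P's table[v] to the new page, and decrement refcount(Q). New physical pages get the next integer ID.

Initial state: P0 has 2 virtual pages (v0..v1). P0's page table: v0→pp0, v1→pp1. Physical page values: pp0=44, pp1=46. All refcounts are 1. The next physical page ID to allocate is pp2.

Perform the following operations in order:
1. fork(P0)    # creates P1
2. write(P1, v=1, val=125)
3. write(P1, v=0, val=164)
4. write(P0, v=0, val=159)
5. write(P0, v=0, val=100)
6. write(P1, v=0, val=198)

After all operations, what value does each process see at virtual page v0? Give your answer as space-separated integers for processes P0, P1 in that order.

Answer: 100 198

Derivation:
Op 1: fork(P0) -> P1. 2 ppages; refcounts: pp0:2 pp1:2
Op 2: write(P1, v1, 125). refcount(pp1)=2>1 -> COPY to pp2. 3 ppages; refcounts: pp0:2 pp1:1 pp2:1
Op 3: write(P1, v0, 164). refcount(pp0)=2>1 -> COPY to pp3. 4 ppages; refcounts: pp0:1 pp1:1 pp2:1 pp3:1
Op 4: write(P0, v0, 159). refcount(pp0)=1 -> write in place. 4 ppages; refcounts: pp0:1 pp1:1 pp2:1 pp3:1
Op 5: write(P0, v0, 100). refcount(pp0)=1 -> write in place. 4 ppages; refcounts: pp0:1 pp1:1 pp2:1 pp3:1
Op 6: write(P1, v0, 198). refcount(pp3)=1 -> write in place. 4 ppages; refcounts: pp0:1 pp1:1 pp2:1 pp3:1
P0: v0 -> pp0 = 100
P1: v0 -> pp3 = 198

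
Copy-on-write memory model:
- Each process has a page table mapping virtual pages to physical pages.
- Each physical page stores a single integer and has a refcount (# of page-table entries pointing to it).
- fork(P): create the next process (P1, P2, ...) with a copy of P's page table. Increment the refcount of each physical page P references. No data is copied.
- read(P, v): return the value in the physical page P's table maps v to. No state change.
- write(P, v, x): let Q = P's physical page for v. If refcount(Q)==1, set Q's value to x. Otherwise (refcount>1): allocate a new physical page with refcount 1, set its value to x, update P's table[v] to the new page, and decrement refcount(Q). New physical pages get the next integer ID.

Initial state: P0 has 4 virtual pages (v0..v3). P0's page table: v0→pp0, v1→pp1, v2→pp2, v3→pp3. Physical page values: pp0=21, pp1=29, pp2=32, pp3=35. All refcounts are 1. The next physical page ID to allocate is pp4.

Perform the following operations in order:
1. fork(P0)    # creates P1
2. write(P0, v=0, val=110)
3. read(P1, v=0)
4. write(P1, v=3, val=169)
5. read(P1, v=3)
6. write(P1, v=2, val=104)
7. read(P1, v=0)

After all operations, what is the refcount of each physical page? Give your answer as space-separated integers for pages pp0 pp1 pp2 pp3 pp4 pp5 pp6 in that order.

Answer: 1 2 1 1 1 1 1

Derivation:
Op 1: fork(P0) -> P1. 4 ppages; refcounts: pp0:2 pp1:2 pp2:2 pp3:2
Op 2: write(P0, v0, 110). refcount(pp0)=2>1 -> COPY to pp4. 5 ppages; refcounts: pp0:1 pp1:2 pp2:2 pp3:2 pp4:1
Op 3: read(P1, v0) -> 21. No state change.
Op 4: write(P1, v3, 169). refcount(pp3)=2>1 -> COPY to pp5. 6 ppages; refcounts: pp0:1 pp1:2 pp2:2 pp3:1 pp4:1 pp5:1
Op 5: read(P1, v3) -> 169. No state change.
Op 6: write(P1, v2, 104). refcount(pp2)=2>1 -> COPY to pp6. 7 ppages; refcounts: pp0:1 pp1:2 pp2:1 pp3:1 pp4:1 pp5:1 pp6:1
Op 7: read(P1, v0) -> 21. No state change.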